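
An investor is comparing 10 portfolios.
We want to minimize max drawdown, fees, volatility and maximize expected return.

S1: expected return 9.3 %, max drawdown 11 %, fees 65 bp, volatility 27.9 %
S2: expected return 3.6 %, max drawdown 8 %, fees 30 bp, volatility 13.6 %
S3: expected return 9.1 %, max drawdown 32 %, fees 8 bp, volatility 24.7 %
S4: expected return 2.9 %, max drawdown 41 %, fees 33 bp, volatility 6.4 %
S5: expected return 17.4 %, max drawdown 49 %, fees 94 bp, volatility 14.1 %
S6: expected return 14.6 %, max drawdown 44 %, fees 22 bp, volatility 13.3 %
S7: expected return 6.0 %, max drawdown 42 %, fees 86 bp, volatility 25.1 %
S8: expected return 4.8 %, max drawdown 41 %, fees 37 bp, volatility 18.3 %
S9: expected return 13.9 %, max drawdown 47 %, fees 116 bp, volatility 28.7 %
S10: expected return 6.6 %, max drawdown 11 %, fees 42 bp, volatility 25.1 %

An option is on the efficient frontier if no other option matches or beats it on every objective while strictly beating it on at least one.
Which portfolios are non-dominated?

S1, S2, S3, S4, S5, S6, S8, S10

S1: not dominated.
S2: not dominated (best max drawdown).
S3: not dominated (best fees).
S4: not dominated (best volatility).
S5: not dominated (best expected return).
S6: not dominated.
S7: dominated by S3 (expected return 9.1≥6.0, max drawdown 32≤42, fees 8≤86, volatility 24.7≤25.1).
S8: not dominated.
S9: dominated by S6 (expected return 14.6≥13.9, max drawdown 44≤47, fees 22≤116, volatility 13.3≤28.7).
S10: not dominated.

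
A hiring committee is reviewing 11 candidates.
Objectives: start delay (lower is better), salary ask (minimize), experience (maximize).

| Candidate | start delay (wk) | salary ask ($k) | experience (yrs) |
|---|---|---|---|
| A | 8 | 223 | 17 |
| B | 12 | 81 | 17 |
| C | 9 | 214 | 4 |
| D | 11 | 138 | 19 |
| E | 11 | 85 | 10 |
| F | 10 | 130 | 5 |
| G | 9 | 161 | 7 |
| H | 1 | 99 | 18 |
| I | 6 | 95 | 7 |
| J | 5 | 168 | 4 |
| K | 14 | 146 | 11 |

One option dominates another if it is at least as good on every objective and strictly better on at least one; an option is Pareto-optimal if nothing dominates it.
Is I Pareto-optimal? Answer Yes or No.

Yes

A: worse on start delay (8 vs 6).
B: worse on start delay (12 vs 6).
C: worse on start delay (9 vs 6).
D: worse on start delay (11 vs 6).
E: worse on start delay (11 vs 6).
F: worse on start delay (10 vs 6).
G: worse on start delay (9 vs 6).
H: worse on salary ask (99 vs 95).
J: worse on salary ask (168 vs 95).
K: worse on start delay (14 vs 6).
No option is at least as good as I on every objective and strictly better on one.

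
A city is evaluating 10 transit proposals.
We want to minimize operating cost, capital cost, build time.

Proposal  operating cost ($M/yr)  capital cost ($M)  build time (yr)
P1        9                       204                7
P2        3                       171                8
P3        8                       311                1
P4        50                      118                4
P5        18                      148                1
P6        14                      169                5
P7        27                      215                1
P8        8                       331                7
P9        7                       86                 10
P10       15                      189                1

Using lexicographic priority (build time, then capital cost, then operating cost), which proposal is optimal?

P5

First minimize build time: best is 1, kept {P3, P5, P7, P10}.
Then minimize capital cost: best is 148, kept {P5}.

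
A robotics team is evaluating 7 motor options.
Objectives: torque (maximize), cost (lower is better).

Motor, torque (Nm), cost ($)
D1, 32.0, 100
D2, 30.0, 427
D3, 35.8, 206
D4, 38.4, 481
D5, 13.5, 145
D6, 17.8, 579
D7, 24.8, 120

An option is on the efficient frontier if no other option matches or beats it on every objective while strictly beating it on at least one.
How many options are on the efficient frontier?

D1: not dominated (best cost).
D2: dominated by D1 (torque 32.0≥30.0, cost 100≤427).
D3: not dominated.
D4: not dominated (best torque).
D5: dominated by D1 (torque 32.0≥13.5, cost 100≤145).
D6: dominated by D1 (torque 32.0≥17.8, cost 100≤579).
D7: dominated by D1 (torque 32.0≥24.8, cost 100≤120).
Pareto-optimal: D1, D3, D4 → 3.

3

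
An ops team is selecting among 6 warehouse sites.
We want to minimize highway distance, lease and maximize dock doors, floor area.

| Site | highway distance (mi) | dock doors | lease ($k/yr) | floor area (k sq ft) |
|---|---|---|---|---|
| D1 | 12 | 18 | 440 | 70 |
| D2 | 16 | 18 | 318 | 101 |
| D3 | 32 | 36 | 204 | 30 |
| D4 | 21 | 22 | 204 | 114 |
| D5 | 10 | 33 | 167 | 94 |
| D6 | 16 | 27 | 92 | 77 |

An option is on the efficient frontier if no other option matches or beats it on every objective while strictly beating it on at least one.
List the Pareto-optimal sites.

D2, D3, D4, D5, D6

D1: dominated by D5 (highway distance 10≤12, dock doors 33≥18, lease 167≤440, floor area 94≥70).
D2: not dominated.
D3: not dominated (best dock doors).
D4: not dominated (best floor area).
D5: not dominated (best highway distance).
D6: not dominated (best lease).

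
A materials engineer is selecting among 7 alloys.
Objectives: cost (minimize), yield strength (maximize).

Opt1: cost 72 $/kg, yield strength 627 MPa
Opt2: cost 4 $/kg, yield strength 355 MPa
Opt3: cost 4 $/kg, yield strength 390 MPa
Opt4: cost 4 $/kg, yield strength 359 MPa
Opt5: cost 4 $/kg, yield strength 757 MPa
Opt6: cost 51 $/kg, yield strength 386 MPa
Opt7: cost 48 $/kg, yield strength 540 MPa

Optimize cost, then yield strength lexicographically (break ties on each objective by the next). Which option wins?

First minimize cost: best is 4, kept {Opt2, Opt3, Opt4, Opt5}.
Then maximize yield strength: best is 757, kept {Opt5}.

Opt5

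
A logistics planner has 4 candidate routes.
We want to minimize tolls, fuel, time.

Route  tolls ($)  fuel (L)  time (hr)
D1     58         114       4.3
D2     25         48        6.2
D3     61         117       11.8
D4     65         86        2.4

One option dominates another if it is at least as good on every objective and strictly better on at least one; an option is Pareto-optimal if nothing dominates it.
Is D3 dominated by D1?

D1 vs D3: tolls 58≤61, fuel 114≤117, time 4.3≤11.8 — D1 is at least as good on every objective with at least one strict improvement.

Yes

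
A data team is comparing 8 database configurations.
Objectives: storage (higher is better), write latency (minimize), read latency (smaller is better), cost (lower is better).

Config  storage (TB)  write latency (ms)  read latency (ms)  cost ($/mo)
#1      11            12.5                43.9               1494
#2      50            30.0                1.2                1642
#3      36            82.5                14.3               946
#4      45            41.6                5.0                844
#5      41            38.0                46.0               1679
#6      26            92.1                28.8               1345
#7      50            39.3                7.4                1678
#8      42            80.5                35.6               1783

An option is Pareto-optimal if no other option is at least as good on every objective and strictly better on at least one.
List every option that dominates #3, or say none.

#4

#4: storage 45≥36, write latency 41.6≤82.5, read latency 5.0≤14.3, cost 844≤946 — dominates #3.
Others (#1, #2, #5, #6, #7, #8) are each worse than #3 on at least one objective.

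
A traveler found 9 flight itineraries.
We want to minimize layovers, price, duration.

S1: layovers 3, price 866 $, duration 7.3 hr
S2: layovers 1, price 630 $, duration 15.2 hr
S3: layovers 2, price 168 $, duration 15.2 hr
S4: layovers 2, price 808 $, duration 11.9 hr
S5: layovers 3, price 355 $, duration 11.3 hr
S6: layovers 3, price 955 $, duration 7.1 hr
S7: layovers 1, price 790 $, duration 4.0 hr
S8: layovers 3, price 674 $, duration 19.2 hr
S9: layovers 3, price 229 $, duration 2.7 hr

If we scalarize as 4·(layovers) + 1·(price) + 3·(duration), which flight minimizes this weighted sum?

S1: 4·3 + 1·866 + 3·7.3 = 899.9
S2: 4·1 + 1·630 + 3·15.2 = 679.6
S3: 4·2 + 1·168 + 3·15.2 = 221.6
S4: 4·2 + 1·808 + 3·11.9 = 851.7
S5: 4·3 + 1·355 + 3·11.3 = 400.9
S6: 4·3 + 1·955 + 3·7.1 = 988.3
S7: 4·1 + 1·790 + 3·4.0 = 806.0
S8: 4·3 + 1·674 + 3·19.2 = 743.6
S9: 4·3 + 1·229 + 3·2.7 = 249.1
Lowest: S3 at 221.6.

S3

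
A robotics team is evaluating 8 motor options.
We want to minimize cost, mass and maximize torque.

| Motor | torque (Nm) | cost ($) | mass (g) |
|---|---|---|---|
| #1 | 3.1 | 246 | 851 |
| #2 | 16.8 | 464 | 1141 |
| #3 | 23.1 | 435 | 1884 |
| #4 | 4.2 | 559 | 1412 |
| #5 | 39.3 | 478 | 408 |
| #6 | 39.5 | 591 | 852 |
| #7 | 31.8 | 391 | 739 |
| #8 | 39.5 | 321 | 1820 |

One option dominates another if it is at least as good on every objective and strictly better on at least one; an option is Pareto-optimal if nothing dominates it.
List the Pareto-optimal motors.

#1, #5, #6, #7, #8

#1: not dominated (best cost).
#2: dominated by #7 (torque 31.8≥16.8, cost 391≤464, mass 739≤1141).
#3: dominated by #7 (torque 31.8≥23.1, cost 391≤435, mass 739≤1884).
#4: dominated by #2 (torque 16.8≥4.2, cost 464≤559, mass 1141≤1412).
#5: not dominated (best mass).
#6: not dominated.
#7: not dominated.
#8: not dominated.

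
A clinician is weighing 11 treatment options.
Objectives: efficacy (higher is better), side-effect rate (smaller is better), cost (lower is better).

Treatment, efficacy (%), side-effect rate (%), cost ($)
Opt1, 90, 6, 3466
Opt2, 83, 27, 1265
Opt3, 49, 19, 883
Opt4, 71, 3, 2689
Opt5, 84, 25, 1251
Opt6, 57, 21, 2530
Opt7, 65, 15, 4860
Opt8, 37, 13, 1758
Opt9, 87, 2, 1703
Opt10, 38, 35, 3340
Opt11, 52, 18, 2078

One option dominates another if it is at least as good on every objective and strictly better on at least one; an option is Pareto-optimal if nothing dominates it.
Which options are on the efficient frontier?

Opt1, Opt3, Opt5, Opt9

Opt1: not dominated (best efficacy).
Opt2: dominated by Opt5 (efficacy 84≥83, side-effect rate 25≤27, cost 1251≤1265).
Opt3: not dominated (best cost).
Opt4: dominated by Opt9 (efficacy 87≥71, side-effect rate 2≤3, cost 1703≤2689).
Opt5: not dominated.
Opt6: dominated by Opt9 (efficacy 87≥57, side-effect rate 2≤21, cost 1703≤2530).
Opt7: dominated by Opt1 (efficacy 90≥65, side-effect rate 6≤15, cost 3466≤4860).
Opt8: dominated by Opt9 (efficacy 87≥37, side-effect rate 2≤13, cost 1703≤1758).
Opt9: not dominated (best side-effect rate).
Opt10: dominated by Opt2 (efficacy 83≥38, side-effect rate 27≤35, cost 1265≤3340).
Opt11: dominated by Opt9 (efficacy 87≥52, side-effect rate 2≤18, cost 1703≤2078).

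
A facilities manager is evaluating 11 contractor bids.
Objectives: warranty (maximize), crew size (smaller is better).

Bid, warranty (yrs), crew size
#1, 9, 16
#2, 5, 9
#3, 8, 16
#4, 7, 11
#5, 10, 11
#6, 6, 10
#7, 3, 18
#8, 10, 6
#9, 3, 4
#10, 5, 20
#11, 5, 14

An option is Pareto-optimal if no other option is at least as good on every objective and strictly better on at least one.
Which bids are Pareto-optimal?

#1: dominated by #5 (warranty 10≥9, crew size 11≤16).
#2: dominated by #8 (warranty 10≥5, crew size 6≤9).
#3: dominated by #1 (warranty 9≥8, crew size 16≤16).
#4: dominated by #5 (warranty 10≥7, crew size 11≤11).
#5: dominated by #8 (warranty 10≥10, crew size 6≤11).
#6: dominated by #8 (warranty 10≥6, crew size 6≤10).
#7: dominated by #1 (warranty 9≥3, crew size 16≤18).
#8: not dominated.
#9: not dominated (best crew size).
#10: dominated by #1 (warranty 9≥5, crew size 16≤20).
#11: dominated by #2 (warranty 5≥5, crew size 9≤14).

#8, #9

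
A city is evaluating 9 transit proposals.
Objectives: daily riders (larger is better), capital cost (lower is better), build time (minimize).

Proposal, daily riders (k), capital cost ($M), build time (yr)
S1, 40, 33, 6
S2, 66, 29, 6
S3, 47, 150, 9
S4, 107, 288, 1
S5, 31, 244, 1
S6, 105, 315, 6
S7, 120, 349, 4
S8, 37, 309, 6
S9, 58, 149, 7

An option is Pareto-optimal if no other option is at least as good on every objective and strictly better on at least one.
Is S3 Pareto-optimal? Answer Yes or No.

S2 vs S3: daily riders 66≥47, capital cost 29≤150, build time 6≤9 — S2 is at least as good on every objective and strictly better on at least one, so S2 dominates S3.

No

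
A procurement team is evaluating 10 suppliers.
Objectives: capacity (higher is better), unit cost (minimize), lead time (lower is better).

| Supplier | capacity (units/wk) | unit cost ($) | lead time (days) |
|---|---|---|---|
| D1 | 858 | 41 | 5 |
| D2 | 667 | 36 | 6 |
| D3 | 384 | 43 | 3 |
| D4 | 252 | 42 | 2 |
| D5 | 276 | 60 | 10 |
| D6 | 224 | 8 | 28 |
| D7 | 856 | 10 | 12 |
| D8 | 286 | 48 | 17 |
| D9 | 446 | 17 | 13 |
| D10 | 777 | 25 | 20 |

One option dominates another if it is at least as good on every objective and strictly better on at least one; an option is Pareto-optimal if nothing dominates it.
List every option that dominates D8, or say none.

D1: capacity 858≥286, unit cost 41≤48, lead time 5≤17 — dominates D8.
D2: capacity 667≥286, unit cost 36≤48, lead time 6≤17 — dominates D8.
D3: capacity 384≥286, unit cost 43≤48, lead time 3≤17 — dominates D8.
D7: capacity 856≥286, unit cost 10≤48, lead time 12≤17 — dominates D8.
D9: capacity 446≥286, unit cost 17≤48, lead time 13≤17 — dominates D8.
Others (D4, D5, D6, D10) are each worse than D8 on at least one objective.

D1, D2, D3, D7, D9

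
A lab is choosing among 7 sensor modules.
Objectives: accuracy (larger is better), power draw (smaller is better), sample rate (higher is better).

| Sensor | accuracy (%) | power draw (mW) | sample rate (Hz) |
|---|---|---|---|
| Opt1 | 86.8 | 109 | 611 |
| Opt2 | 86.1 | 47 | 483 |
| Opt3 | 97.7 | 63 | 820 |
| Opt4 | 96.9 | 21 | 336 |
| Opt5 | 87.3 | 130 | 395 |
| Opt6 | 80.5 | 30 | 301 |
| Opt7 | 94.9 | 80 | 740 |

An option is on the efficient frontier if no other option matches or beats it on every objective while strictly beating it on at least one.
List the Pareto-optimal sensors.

Opt2, Opt3, Opt4

Opt1: dominated by Opt3 (accuracy 97.7≥86.8, power draw 63≤109, sample rate 820≥611).
Opt2: not dominated.
Opt3: not dominated (best accuracy).
Opt4: not dominated (best power draw).
Opt5: dominated by Opt3 (accuracy 97.7≥87.3, power draw 63≤130, sample rate 820≥395).
Opt6: dominated by Opt4 (accuracy 96.9≥80.5, power draw 21≤30, sample rate 336≥301).
Opt7: dominated by Opt3 (accuracy 97.7≥94.9, power draw 63≤80, sample rate 820≥740).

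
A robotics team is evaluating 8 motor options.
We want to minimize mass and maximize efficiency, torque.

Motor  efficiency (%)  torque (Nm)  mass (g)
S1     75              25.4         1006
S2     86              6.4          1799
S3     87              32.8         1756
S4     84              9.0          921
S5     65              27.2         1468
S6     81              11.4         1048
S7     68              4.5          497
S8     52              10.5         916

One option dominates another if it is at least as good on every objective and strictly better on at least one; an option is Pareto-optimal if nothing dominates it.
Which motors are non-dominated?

S1: not dominated.
S2: dominated by S3 (efficiency 87≥86, torque 32.8≥6.4, mass 1756≤1799).
S3: not dominated (best efficiency).
S4: not dominated.
S5: not dominated.
S6: not dominated.
S7: not dominated (best mass).
S8: not dominated.

S1, S3, S4, S5, S6, S7, S8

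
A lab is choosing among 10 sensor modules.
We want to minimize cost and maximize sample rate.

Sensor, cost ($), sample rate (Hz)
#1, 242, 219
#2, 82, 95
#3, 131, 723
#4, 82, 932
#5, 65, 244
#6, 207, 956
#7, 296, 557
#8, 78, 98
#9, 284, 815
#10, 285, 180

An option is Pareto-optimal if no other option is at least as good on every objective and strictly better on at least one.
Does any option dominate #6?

No

#1: worse on cost (242 vs 207).
#2: worse on sample rate (95 vs 956).
#3: worse on sample rate (723 vs 956).
#4: worse on sample rate (932 vs 956).
#5: worse on sample rate (244 vs 956).
#7: worse on cost (296 vs 207).
#8: worse on sample rate (98 vs 956).
#9: worse on cost (284 vs 207).
#10: worse on cost (285 vs 207).
No option is at least as good as #6 on every objective and strictly better on one.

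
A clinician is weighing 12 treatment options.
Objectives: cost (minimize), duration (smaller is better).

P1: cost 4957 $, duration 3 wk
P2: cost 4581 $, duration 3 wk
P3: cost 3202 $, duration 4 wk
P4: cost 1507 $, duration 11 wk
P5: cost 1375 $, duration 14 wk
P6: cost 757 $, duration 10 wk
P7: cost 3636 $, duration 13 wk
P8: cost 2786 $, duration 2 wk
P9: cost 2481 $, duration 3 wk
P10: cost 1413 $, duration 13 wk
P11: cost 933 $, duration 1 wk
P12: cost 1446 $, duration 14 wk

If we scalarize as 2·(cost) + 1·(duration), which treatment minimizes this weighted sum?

P1: 2·4957 + 1·3 = 9917
P2: 2·4581 + 1·3 = 9165
P3: 2·3202 + 1·4 = 6408
P4: 2·1507 + 1·11 = 3025
P5: 2·1375 + 1·14 = 2764
P6: 2·757 + 1·10 = 1524
P7: 2·3636 + 1·13 = 7285
P8: 2·2786 + 1·2 = 5574
P9: 2·2481 + 1·3 = 4965
P10: 2·1413 + 1·13 = 2839
P11: 2·933 + 1·1 = 1867
P12: 2·1446 + 1·14 = 2906
Lowest: P6 at 1524.

P6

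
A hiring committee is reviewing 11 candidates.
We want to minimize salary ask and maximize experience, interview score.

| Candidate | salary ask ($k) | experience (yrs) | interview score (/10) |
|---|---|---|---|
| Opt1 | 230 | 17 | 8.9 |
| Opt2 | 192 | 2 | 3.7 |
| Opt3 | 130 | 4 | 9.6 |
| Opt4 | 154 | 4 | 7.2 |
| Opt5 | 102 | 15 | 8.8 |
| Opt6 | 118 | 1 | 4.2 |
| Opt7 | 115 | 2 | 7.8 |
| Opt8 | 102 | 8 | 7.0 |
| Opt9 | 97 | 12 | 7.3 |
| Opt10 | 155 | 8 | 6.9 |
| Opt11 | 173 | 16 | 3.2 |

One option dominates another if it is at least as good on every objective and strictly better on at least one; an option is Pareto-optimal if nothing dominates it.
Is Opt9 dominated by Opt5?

No

Opt5 vs Opt9: Opt5 is worse on salary ask (102 vs 97), so it does not dominate Opt9.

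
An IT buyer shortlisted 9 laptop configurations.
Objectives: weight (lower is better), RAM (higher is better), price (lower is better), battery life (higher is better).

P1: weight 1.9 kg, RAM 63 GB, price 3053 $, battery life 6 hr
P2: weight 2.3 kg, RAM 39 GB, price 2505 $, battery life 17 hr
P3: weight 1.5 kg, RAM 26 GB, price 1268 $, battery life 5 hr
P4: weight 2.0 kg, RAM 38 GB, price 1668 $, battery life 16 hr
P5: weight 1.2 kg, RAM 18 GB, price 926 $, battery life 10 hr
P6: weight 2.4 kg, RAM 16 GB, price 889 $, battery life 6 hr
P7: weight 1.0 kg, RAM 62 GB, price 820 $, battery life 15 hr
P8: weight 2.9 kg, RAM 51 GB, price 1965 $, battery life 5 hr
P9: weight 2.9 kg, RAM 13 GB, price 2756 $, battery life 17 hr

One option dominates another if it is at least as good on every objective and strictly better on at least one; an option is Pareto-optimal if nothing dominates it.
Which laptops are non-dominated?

P1: not dominated (best RAM).
P2: not dominated.
P3: dominated by P7 (weight 1.0≤1.5, RAM 62≥26, price 820≤1268, battery life 15≥5).
P4: not dominated.
P5: dominated by P7 (weight 1.0≤1.2, RAM 62≥18, price 820≤926, battery life 15≥10).
P6: dominated by P7 (weight 1.0≤2.4, RAM 62≥16, price 820≤889, battery life 15≥6).
P7: not dominated (best weight).
P8: dominated by P7 (weight 1.0≤2.9, RAM 62≥51, price 820≤1965, battery life 15≥5).
P9: dominated by P2 (weight 2.3≤2.9, RAM 39≥13, price 2505≤2756, battery life 17≥17).

P1, P2, P4, P7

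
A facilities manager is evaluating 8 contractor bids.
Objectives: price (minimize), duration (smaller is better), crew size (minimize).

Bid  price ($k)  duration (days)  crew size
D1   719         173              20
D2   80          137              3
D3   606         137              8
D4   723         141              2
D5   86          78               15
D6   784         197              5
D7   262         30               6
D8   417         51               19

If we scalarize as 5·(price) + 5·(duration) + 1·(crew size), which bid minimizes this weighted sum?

D1: 5·719 + 5·173 + 1·20 = 4480
D2: 5·80 + 5·137 + 1·3 = 1088
D3: 5·606 + 5·137 + 1·8 = 3723
D4: 5·723 + 5·141 + 1·2 = 4322
D5: 5·86 + 5·78 + 1·15 = 835
D6: 5·784 + 5·197 + 1·5 = 4910
D7: 5·262 + 5·30 + 1·6 = 1466
D8: 5·417 + 5·51 + 1·19 = 2359
Lowest: D5 at 835.

D5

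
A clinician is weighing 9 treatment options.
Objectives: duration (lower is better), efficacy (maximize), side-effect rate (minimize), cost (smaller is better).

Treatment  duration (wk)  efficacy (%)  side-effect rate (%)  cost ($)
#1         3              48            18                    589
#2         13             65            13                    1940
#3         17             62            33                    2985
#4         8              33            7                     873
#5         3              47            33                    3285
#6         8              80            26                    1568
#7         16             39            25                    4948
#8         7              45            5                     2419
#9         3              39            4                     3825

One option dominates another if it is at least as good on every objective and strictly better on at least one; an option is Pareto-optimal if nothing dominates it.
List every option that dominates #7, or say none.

#1: duration 3≤16, efficacy 48≥39, side-effect rate 18≤25, cost 589≤4948 — dominates #7.
#2: duration 13≤16, efficacy 65≥39, side-effect rate 13≤25, cost 1940≤4948 — dominates #7.
#8: duration 7≤16, efficacy 45≥39, side-effect rate 5≤25, cost 2419≤4948 — dominates #7.
#9: duration 3≤16, efficacy 39≥39, side-effect rate 4≤25, cost 3825≤4948 — dominates #7.
Others (#3, #4, #5, #6) are each worse than #7 on at least one objective.

#1, #2, #8, #9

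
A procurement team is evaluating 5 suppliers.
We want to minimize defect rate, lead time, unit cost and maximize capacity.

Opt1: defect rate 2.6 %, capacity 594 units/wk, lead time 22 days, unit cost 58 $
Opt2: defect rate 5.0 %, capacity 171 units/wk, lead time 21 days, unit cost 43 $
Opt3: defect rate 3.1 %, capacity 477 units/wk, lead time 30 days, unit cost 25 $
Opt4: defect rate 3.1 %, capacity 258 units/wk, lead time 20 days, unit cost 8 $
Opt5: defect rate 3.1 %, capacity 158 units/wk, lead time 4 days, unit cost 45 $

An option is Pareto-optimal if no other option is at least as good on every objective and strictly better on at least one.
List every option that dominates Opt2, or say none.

Opt4

Opt4: defect rate 3.1≤5.0, capacity 258≥171, lead time 20≤21, unit cost 8≤43 — dominates Opt2.
Others (Opt1, Opt3, Opt5) are each worse than Opt2 on at least one objective.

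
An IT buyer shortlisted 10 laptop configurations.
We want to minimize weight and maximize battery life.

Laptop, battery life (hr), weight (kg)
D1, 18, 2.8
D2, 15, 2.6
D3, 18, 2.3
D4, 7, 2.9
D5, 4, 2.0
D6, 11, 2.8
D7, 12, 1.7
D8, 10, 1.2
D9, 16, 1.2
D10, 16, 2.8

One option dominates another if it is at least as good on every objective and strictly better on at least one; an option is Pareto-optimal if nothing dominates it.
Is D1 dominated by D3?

Yes

D3 vs D1: battery life 18≥18, weight 2.3≤2.8 — D3 is at least as good on every objective with at least one strict improvement.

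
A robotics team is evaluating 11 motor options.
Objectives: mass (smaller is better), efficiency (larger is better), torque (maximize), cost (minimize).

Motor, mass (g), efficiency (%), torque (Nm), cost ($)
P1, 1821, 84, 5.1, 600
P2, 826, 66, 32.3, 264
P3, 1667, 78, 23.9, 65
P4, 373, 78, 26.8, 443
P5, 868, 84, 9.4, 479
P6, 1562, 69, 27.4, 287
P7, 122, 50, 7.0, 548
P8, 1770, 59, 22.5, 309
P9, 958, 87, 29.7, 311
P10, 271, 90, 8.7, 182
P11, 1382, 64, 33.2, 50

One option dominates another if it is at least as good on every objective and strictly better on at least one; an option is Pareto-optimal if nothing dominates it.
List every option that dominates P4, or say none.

none

P1: worse on mass (1821 vs 373).
P2: worse on mass (826 vs 373).
P3: worse on mass (1667 vs 373).
P5: worse on mass (868 vs 373).
P6: worse on mass (1562 vs 373).
P7: worse on efficiency (50 vs 78).
P8: worse on mass (1770 vs 373).
P9: worse on mass (958 vs 373).
P10: worse on torque (8.7 vs 26.8).
P11: worse on mass (1382 vs 373).
No option dominates P4.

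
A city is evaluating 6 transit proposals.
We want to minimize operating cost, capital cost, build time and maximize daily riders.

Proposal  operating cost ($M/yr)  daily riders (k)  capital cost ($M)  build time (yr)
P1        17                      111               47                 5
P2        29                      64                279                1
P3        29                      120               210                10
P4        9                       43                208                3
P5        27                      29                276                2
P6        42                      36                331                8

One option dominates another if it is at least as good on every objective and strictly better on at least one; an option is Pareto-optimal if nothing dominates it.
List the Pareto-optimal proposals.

P1: not dominated (best capital cost).
P2: not dominated (best build time).
P3: not dominated (best daily riders).
P4: not dominated (best operating cost).
P5: not dominated.
P6: dominated by P1 (operating cost 17≤42, daily riders 111≥36, capital cost 47≤331, build time 5≤8).

P1, P2, P3, P4, P5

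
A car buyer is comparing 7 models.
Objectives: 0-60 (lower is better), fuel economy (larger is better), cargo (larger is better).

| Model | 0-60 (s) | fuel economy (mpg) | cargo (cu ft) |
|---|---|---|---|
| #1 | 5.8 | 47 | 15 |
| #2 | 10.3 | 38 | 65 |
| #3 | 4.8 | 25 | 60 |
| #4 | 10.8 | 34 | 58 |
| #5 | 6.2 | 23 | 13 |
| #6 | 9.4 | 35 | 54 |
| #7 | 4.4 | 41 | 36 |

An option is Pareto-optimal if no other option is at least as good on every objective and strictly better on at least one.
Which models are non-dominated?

#1, #2, #3, #6, #7

#1: not dominated (best fuel economy).
#2: not dominated (best cargo).
#3: not dominated.
#4: dominated by #2 (0-60 10.3≤10.8, fuel economy 38≥34, cargo 65≥58).
#5: dominated by #1 (0-60 5.8≤6.2, fuel economy 47≥23, cargo 15≥13).
#6: not dominated.
#7: not dominated (best 0-60).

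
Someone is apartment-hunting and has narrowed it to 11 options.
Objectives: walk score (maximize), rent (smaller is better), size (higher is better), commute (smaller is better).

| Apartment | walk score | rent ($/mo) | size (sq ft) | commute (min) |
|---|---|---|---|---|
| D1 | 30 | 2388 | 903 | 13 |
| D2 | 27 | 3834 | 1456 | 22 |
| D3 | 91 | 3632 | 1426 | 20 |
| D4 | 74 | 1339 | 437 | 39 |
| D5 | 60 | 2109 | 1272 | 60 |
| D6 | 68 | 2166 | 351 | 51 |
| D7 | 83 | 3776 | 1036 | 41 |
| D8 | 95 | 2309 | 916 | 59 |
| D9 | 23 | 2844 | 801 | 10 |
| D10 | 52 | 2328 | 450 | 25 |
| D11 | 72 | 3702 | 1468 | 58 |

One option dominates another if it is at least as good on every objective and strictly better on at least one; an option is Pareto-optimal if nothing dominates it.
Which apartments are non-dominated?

D1: not dominated.
D2: not dominated.
D3: not dominated.
D4: not dominated (best rent).
D5: not dominated.
D6: dominated by D4 (walk score 74≥68, rent 1339≤2166, size 437≥351, commute 39≤51).
D7: dominated by D3 (walk score 91≥83, rent 3632≤3776, size 1426≥1036, commute 20≤41).
D8: not dominated (best walk score).
D9: not dominated (best commute).
D10: not dominated.
D11: not dominated (best size).

D1, D2, D3, D4, D5, D8, D9, D10, D11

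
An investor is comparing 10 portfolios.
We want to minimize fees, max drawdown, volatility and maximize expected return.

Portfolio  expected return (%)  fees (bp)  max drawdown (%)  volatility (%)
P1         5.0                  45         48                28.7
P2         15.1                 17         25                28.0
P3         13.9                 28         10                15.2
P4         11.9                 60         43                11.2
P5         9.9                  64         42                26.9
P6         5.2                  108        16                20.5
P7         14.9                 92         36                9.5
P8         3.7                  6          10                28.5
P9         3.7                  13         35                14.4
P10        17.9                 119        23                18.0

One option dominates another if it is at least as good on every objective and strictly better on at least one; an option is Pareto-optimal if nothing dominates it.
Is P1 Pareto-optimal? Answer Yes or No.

No

P2 vs P1: expected return 15.1≥5.0, fees 17≤45, max drawdown 25≤48, volatility 28.0≤28.7 — P2 is at least as good on every objective and strictly better on at least one, so P2 dominates P1.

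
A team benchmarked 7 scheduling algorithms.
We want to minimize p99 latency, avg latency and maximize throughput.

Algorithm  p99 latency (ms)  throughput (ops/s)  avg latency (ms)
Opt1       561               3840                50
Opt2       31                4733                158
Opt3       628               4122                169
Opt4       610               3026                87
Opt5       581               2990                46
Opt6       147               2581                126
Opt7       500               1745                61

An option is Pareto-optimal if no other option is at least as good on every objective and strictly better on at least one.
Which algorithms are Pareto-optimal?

Opt1: not dominated.
Opt2: not dominated (best p99 latency).
Opt3: dominated by Opt2 (p99 latency 31≤628, throughput 4733≥4122, avg latency 158≤169).
Opt4: dominated by Opt1 (p99 latency 561≤610, throughput 3840≥3026, avg latency 50≤87).
Opt5: not dominated (best avg latency).
Opt6: not dominated.
Opt7: not dominated.

Opt1, Opt2, Opt5, Opt6, Opt7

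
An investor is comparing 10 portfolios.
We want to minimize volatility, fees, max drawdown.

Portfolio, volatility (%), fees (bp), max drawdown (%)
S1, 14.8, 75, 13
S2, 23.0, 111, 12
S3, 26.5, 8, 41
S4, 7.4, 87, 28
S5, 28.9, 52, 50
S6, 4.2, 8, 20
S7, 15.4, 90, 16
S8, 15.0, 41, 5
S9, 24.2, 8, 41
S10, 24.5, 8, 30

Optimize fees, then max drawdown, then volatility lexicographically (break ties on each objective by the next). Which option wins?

First minimize fees: best is 8, kept {S3, S6, S9, S10}.
Then minimize max drawdown: best is 20, kept {S6}.

S6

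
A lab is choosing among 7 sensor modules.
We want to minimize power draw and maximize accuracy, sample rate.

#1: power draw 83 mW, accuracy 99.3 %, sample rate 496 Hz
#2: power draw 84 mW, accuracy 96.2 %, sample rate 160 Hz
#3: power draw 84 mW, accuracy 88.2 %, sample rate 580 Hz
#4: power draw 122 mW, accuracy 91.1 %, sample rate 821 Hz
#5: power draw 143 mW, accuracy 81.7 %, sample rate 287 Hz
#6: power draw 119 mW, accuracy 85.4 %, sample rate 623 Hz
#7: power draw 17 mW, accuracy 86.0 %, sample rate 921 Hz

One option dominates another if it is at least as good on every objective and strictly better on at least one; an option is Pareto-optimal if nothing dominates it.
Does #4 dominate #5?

#4 vs #5: power draw 122≤143, accuracy 91.1≥81.7, sample rate 821≥287 — #4 is at least as good on every objective with at least one strict improvement.

Yes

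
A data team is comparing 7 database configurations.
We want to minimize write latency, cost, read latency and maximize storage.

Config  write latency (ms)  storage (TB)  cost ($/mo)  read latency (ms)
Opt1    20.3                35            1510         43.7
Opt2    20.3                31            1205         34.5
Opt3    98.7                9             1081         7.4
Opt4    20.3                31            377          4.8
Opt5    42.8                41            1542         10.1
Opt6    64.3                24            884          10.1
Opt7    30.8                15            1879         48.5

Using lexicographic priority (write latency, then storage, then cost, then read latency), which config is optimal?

First minimize write latency: best is 20.3, kept {Opt1, Opt2, Opt4}.
Then maximize storage: best is 35, kept {Opt1}.

Opt1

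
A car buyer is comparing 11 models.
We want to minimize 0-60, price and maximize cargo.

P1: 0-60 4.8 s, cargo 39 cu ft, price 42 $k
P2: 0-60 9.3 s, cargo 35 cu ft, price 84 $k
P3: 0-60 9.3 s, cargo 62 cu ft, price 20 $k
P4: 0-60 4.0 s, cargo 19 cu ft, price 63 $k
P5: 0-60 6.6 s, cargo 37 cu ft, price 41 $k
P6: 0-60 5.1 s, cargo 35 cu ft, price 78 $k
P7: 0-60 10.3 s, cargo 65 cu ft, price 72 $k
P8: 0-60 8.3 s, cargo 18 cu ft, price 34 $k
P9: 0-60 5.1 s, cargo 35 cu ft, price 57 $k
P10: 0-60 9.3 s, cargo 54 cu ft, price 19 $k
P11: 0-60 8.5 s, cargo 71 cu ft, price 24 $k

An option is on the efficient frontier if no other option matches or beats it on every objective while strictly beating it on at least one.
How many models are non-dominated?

7

P1: not dominated.
P2: dominated by P1 (0-60 4.8≤9.3, cargo 39≥35, price 42≤84).
P3: not dominated.
P4: not dominated (best 0-60).
P5: not dominated.
P6: dominated by P1 (0-60 4.8≤5.1, cargo 39≥35, price 42≤78).
P7: dominated by P11 (0-60 8.5≤10.3, cargo 71≥65, price 24≤72).
P8: not dominated.
P9: dominated by P1 (0-60 4.8≤5.1, cargo 39≥35, price 42≤57).
P10: not dominated (best price).
P11: not dominated (best cargo).
Pareto-optimal: P1, P3, P4, P5, P8, P10, P11 → 7.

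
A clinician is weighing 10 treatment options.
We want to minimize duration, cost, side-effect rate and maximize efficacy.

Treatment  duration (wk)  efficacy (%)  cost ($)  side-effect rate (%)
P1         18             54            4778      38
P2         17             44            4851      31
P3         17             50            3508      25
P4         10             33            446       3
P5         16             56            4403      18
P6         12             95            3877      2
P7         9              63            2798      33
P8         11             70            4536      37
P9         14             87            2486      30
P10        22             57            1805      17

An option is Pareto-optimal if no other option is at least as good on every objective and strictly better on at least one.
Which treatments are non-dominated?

P3, P4, P6, P7, P8, P9, P10

P1: dominated by P5 (duration 16≤18, efficacy 56≥54, cost 4403≤4778, side-effect rate 18≤38).
P2: dominated by P3 (duration 17≤17, efficacy 50≥44, cost 3508≤4851, side-effect rate 25≤31).
P3: not dominated.
P4: not dominated (best cost).
P5: dominated by P6 (duration 12≤16, efficacy 95≥56, cost 3877≤4403, side-effect rate 2≤18).
P6: not dominated (best efficacy).
P7: not dominated (best duration).
P8: not dominated.
P9: not dominated.
P10: not dominated.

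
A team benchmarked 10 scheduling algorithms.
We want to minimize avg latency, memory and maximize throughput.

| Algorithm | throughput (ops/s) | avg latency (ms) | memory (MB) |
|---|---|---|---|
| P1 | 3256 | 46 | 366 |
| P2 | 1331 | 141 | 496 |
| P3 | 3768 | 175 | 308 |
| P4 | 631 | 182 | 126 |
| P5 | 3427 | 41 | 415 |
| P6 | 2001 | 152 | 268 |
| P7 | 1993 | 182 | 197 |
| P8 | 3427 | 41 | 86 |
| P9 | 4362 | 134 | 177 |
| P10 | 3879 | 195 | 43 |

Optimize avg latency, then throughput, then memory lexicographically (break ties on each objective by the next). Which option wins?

P8

First minimize avg latency: best is 41, kept {P5, P8}.
Then maximize throughput: best is 3427, kept {P5, P8}.
Then minimize memory: best is 86, kept {P8}.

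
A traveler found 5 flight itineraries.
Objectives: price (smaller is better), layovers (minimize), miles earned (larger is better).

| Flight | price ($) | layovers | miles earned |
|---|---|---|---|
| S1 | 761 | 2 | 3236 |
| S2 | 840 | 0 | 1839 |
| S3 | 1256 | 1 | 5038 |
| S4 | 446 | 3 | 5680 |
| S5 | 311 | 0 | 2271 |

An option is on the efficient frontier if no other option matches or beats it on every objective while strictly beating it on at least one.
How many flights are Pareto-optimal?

4

S1: not dominated.
S2: dominated by S5 (price 311≤840, layovers 0≤0, miles earned 2271≥1839).
S3: not dominated.
S4: not dominated (best miles earned).
S5: not dominated (best price).
Pareto-optimal: S1, S3, S4, S5 → 4.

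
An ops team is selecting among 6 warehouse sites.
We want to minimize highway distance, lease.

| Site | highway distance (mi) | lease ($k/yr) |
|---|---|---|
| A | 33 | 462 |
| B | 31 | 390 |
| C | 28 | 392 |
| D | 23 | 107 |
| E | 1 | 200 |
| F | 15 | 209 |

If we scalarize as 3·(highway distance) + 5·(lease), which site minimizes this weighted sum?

A: 3·33 + 5·462 = 2409
B: 3·31 + 5·390 = 2043
C: 3·28 + 5·392 = 2044
D: 3·23 + 5·107 = 604
E: 3·1 + 5·200 = 1003
F: 3·15 + 5·209 = 1090
Lowest: D at 604.

D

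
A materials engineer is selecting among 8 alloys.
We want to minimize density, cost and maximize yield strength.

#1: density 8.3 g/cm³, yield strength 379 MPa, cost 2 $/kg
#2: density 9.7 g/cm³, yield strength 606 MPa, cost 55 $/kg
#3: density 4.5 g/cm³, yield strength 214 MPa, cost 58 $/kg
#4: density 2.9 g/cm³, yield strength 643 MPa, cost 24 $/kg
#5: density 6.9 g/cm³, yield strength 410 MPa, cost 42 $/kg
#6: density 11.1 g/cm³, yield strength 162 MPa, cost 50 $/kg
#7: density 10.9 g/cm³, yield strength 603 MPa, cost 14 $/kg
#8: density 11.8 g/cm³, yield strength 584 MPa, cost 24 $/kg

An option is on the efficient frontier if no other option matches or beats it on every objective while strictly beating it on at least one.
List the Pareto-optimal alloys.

#1, #4, #7

#1: not dominated (best cost).
#2: dominated by #4 (density 2.9≤9.7, yield strength 643≥606, cost 24≤55).
#3: dominated by #4 (density 2.9≤4.5, yield strength 643≥214, cost 24≤58).
#4: not dominated (best density).
#5: dominated by #4 (density 2.9≤6.9, yield strength 643≥410, cost 24≤42).
#6: dominated by #1 (density 8.3≤11.1, yield strength 379≥162, cost 2≤50).
#7: not dominated.
#8: dominated by #4 (density 2.9≤11.8, yield strength 643≥584, cost 24≤24).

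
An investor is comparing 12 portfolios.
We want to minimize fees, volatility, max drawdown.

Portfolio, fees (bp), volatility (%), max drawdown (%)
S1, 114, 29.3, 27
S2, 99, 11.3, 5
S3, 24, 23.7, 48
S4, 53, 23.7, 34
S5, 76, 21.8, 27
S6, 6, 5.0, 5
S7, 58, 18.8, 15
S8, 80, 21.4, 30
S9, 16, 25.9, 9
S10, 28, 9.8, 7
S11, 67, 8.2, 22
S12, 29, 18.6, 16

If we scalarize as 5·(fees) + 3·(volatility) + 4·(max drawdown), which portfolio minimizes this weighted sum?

S6

S1: 5·114 + 3·29.3 + 4·27 = 765.9
S2: 5·99 + 3·11.3 + 4·5 = 548.9
S3: 5·24 + 3·23.7 + 4·48 = 383.1
S4: 5·53 + 3·23.7 + 4·34 = 472.1
S5: 5·76 + 3·21.8 + 4·27 = 553.4
S6: 5·6 + 3·5.0 + 4·5 = 65.0
S7: 5·58 + 3·18.8 + 4·15 = 406.4
S8: 5·80 + 3·21.4 + 4·30 = 584.2
S9: 5·16 + 3·25.9 + 4·9 = 193.7
S10: 5·28 + 3·9.8 + 4·7 = 197.4
S11: 5·67 + 3·8.2 + 4·22 = 447.6
S12: 5·29 + 3·18.6 + 4·16 = 264.8
Lowest: S6 at 65.0.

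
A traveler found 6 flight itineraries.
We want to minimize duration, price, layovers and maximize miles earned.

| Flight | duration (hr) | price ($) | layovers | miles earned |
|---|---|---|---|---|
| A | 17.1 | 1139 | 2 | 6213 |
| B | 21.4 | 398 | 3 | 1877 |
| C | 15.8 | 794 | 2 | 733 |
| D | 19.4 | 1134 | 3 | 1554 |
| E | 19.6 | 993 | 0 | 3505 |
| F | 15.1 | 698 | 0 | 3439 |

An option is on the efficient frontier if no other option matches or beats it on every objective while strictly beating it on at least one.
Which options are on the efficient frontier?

A: not dominated (best miles earned).
B: not dominated (best price).
C: dominated by F (duration 15.1≤15.8, price 698≤794, layovers 0≤2, miles earned 3439≥733).
D: dominated by F (duration 15.1≤19.4, price 698≤1134, layovers 0≤3, miles earned 3439≥1554).
E: not dominated.
F: not dominated (best duration).

A, B, E, F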